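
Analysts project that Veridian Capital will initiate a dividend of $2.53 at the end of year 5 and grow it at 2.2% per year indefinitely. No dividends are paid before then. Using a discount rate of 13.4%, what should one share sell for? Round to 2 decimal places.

$13.66

Deferred-dividend DDM. At t=4 the remaining stream is a growing perpetuity with first payment D_5 = 2.53.
V_4 = D_5/(r−g) = 2.53/(0.134−0.022) = 22.5893
P₀ = V_4/(1+r)^4 = 22.5893/(1+0.134)^4 = 13.6600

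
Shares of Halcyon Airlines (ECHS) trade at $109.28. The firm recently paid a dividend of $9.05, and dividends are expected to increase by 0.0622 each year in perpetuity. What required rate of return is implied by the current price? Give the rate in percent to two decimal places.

15.02%

Rearranging the constant-growth DDM: r = D₁/P₀ + g.
D₁ = 9.05 × (1 + 0.0622) = 9.6129.
r = 9.6129 / 109.28 + 0.0622 = 0.08797 + 0.0622 = 0.15017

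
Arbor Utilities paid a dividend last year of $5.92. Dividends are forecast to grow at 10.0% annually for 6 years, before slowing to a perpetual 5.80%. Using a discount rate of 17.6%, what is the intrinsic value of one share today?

$63.85

Two-stage DDM. Project D₁…D_6 at 0.1, terminal growth 0.058, discount at r = 0.176.
D_1 = 6.5120
D_2 = 7.1632
D_3 = 7.8795
D_4 = 8.6675
D_5 = 9.5342
D_6 = 10.4876
Terminal value at t=6: TV = D_7/(r−g) = 11.0959/(0.176−0.058) = 94.0333
P₀ = 6.5120/(1+0.176)^1 + 7.1632/(1+0.176)^2 + 7.8795/(1+0.176)^3 + 8.6675/(1+0.176)^4 + 9.5342/(1+0.176)^5 + 10.4876/(1+0.176)^6 + 94.0333/(1+0.176)^6 = 63.8471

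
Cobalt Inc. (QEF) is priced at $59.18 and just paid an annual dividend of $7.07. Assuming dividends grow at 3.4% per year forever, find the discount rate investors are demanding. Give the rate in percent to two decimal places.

Rearranging the constant-growth DDM: r = D₁/P₀ + g.
D₁ = 7.07 × (1 + 0.034) = 7.3104.
r = 7.3104 / 59.18 + 0.034 = 0.12353 + 0.034 = 0.15753

15.75%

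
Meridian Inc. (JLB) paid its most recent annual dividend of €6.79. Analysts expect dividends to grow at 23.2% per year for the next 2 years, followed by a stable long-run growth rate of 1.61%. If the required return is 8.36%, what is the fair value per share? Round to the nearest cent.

€148.62

Two-stage DDM. Project D₁…D_2 at 0.232, terminal growth 0.0161, discount at r = 0.0836.
D_1 = 8.3653
D_2 = 10.3060
Terminal value at t=2: TV = D_3/(r−g) = 10.4720/(0.0836−0.0161) = 155.1400
P₀ = 8.3653/(1+0.0836)^1 + 10.3060/(1+0.0836)^2 + 155.1400/(1+0.0836)^2 = 148.6223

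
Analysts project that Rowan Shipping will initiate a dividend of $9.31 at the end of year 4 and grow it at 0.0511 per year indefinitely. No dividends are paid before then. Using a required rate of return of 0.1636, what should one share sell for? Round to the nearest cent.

$52.53

Deferred-dividend DDM. At t=3 the remaining stream is a growing perpetuity with first payment D_4 = 9.31.
V_3 = D_4/(r−g) = 9.31/(0.1636−0.0511) = 82.7556
P₀ = V_3/(1+r)^3 = 82.7556/(1+0.1636)^3 = 52.5274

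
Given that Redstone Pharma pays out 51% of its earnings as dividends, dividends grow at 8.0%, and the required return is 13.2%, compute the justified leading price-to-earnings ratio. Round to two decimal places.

9.81

Justified leading P/E = b/(r−g) = 0.51/(0.132−0.08) = 9.8077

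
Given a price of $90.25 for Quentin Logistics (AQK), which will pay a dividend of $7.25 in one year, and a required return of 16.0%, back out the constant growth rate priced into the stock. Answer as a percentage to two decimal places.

From P₀ = D₁/(r − g), the implied growth is g = r − D₁/P₀.
g = 0.16 − 7.25/90.25 = 0.16 − 0.08033 = 0.07967

7.97%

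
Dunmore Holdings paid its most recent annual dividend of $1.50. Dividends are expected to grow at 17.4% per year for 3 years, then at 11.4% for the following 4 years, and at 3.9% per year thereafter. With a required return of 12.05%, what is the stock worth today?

$33.23

Three-stage DDM. Project D₁…D_7; terminal Gordon value at t=7 with g = 0.039; discount at r = 0.1205.
D_1 = 1.7610
D_2 = 2.0674
D_3 = 2.4271
D_4 = 2.7038
D_5 = 3.0121
D_6 = 3.3555
D_7 = 3.7380
TV_7 = 3.8838/(0.1205−0.039) = 47.6534
P₀ = Σ Dₜ/(1+r)ᵗ + TV_7/(1+r)^7 = 33.2339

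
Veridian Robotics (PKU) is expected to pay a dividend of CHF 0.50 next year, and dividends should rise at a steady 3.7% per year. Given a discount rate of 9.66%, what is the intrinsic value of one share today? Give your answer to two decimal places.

Gordon growth model: P₀ = D₁/(r − g), with D₁ = 0.50 given directly.
P₀ = 0.5000 / (0.0966 − 0.037) = 0.5000 / 0.0596 = 8.3893

CHF 8.39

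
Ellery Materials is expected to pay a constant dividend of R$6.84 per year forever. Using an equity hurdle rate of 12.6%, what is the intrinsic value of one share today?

R$54.29

Zero-growth DDM (perpetuity): P₀ = D/r = 6.84 / 0.126 = 54.2857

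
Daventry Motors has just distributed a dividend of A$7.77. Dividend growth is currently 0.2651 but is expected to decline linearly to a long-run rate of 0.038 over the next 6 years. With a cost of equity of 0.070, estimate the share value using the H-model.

H-model: P₀ = D₀[(1+g_L) + H(g_S−g_L)]/(r−g_L), with H = 6/2 = 3.
P₀ = 7.77 × [(1+0.038) + 3×(0.2651−0.038)] / (0.07−0.038)
   = 7.77 × 1.7193 / 0.032 = 417.4675

A$417.47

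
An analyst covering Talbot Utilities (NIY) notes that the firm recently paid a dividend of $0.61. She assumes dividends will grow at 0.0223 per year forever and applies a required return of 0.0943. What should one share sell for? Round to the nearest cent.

Gordon growth model: P₀ = D₁/(r − g). D₁ = 0.61 × (1 + 0.0223) = 0.6236.
P₀ = 0.6236 / (0.0943 − 0.0223) = 0.6236 / 0.072 = 8.6612

$8.66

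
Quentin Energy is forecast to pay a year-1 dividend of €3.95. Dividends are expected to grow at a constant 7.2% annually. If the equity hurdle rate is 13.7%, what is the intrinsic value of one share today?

€60.77

Gordon growth model: P₀ = D₁/(r − g), with D₁ = 3.95 given directly.
P₀ = 3.9500 / (0.137 − 0.072) = 3.9500 / 0.065 = 60.7692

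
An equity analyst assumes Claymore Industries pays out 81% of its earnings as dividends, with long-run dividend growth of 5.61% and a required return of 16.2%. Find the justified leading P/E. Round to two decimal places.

7.65

Justified leading P/E = b/(r−g) = 0.81/(0.162−0.0561) = 7.6487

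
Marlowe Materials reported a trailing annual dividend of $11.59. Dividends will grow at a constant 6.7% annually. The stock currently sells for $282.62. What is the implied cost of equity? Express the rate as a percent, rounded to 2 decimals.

11.08%

Rearranging the constant-growth DDM: r = D₁/P₀ + g.
D₁ = 11.59 × (1 + 0.067) = 12.3665.
r = 12.3665 / 282.62 + 0.067 = 0.04376 + 0.067 = 0.11076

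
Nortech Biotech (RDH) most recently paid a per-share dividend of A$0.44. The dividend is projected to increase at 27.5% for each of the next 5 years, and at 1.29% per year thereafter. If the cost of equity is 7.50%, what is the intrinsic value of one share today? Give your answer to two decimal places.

A$20.62

Two-stage DDM. Project D₁…D_5 at 0.275, terminal growth 0.0129, discount at r = 0.075.
D_1 = 0.5610
D_2 = 0.7153
D_3 = 0.9120
D_4 = 1.1628
D_5 = 1.4825
Terminal value at t=5: TV = D_6/(r−g) = 1.5017/(0.075−0.0129) = 24.1812
P₀ = 0.5610/(1+0.075)^1 + 0.7153/(1+0.075)^2 + 0.9120/(1+0.075)^3 + 1.1628/(1+0.075)^4 + 1.4825/(1+0.075)^5 + 24.1812/(1+0.075)^5 = 20.6219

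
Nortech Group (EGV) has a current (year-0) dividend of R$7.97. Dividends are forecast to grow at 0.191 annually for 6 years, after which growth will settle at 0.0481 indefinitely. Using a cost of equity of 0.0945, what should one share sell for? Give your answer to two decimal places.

R$363.84

Two-stage DDM. Project D₁…D_6 at 0.191, terminal growth 0.0481, discount at r = 0.0945.
D_1 = 9.4923
D_2 = 11.3053
D_3 = 13.4646
D_4 = 16.0363
D_5 = 19.0993
D_6 = 22.7472
Terminal value at t=6: TV = D_7/(r−g) = 23.8414/(0.0945−0.0481) = 513.8231
P₀ = 9.4923/(1+0.0945)^1 + 11.3053/(1+0.0945)^2 + 13.4646/(1+0.0945)^3 + 16.0363/(1+0.0945)^4 + 19.0993/(1+0.0945)^5 + 22.7472/(1+0.0945)^6 + 513.8231/(1+0.0945)^6 = 363.8420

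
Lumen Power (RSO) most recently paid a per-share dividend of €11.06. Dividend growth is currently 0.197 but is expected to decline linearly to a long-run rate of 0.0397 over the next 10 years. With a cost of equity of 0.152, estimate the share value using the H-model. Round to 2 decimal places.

H-model: P₀ = D₀[(1+g_L) + H(g_S−g_L)]/(r−g_L), with H = 10/2 = 5.
P₀ = 11.06 × [(1+0.0397) + 5×(0.197−0.0397)] / (0.152−0.0397)
   = 11.06 × 1.8262 / 0.1123 = 179.8555

€179.86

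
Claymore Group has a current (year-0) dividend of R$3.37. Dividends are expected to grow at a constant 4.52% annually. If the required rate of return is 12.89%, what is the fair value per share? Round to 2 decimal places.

Gordon growth model: P₀ = D₁/(r − g). D₁ = 3.37 × (1 + 0.0452) = 3.5223.
P₀ = 3.5223 / (0.1289 − 0.0452) = 3.5223 / 0.0837 = 42.0827

R$42.08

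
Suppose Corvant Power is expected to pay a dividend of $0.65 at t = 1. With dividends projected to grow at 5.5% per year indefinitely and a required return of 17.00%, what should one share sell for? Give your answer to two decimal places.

Gordon growth model: P₀ = D₁/(r − g), with D₁ = 0.65 given directly.
P₀ = 0.6500 / (0.17 − 0.055) = 0.6500 / 0.115 = 5.6522

$5.65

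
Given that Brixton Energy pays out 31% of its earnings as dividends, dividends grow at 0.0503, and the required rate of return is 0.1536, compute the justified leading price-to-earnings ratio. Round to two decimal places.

3.00

Justified leading P/E = b/(r−g) = 0.31/(0.1536−0.0503) = 3.0010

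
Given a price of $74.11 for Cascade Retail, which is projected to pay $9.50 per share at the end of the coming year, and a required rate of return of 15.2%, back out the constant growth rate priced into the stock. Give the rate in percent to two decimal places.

2.38%

From P₀ = D₁/(r − g), the implied growth is g = r − D₁/P₀.
g = 0.152 − 9.50/74.11 = 0.152 − 0.12819 = 0.02381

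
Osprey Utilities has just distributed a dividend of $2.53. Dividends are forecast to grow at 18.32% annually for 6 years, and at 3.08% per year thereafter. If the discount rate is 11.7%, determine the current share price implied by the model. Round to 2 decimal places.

$61.40

Two-stage DDM. Project D₁…D_6 at 0.1832, terminal growth 0.0308, discount at r = 0.117.
D_1 = 2.9935
D_2 = 3.5419
D_3 = 4.1908
D_4 = 4.9585
D_5 = 5.8669
D_6 = 6.9418
Terminal value at t=6: TV = D_7/(r−g) = 7.1556/(0.117−0.0308) = 83.0112
P₀ = 2.9935/(1+0.117)^1 + 3.5419/(1+0.117)^2 + 4.1908/(1+0.117)^3 + 4.9585/(1+0.117)^4 + 5.8669/(1+0.117)^5 + 6.9418/(1+0.117)^6 + 83.0112/(1+0.117)^6 = 61.3973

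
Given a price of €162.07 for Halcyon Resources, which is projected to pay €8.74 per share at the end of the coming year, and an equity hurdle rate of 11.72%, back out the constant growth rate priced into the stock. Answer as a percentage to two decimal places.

From P₀ = D₁/(r − g), the implied growth is g = r − D₁/P₀.
g = 0.1172 − 8.74/162.07 = 0.1172 − 0.05393 = 0.06327

6.33%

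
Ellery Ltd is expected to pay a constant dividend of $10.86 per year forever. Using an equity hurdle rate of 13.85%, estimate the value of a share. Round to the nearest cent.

Zero-growth DDM (perpetuity): P₀ = D/r = 10.86 / 0.1385 = 78.4116

$78.41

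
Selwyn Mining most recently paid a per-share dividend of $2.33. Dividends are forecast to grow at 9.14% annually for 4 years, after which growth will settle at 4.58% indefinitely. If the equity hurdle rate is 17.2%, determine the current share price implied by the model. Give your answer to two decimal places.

Two-stage DDM. Project D₁…D_4 at 0.0914, terminal growth 0.0458, discount at r = 0.172.
D_1 = 2.5430
D_2 = 2.7754
D_3 = 3.0291
D_4 = 3.3059
Terminal value at t=4: TV = D_5/(r−g) = 3.4573/(0.172−0.0458) = 27.3956
P₀ = 2.5430/(1+0.172)^1 + 2.7754/(1+0.172)^2 + 3.0291/(1+0.172)^3 + 3.3059/(1+0.172)^4 + 27.3956/(1+0.172)^4 = 22.3442

$22.34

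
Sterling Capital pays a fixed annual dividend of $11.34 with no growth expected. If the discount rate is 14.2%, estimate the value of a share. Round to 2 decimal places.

Zero-growth DDM (perpetuity): P₀ = D/r = 11.34 / 0.142 = 79.8592

$79.86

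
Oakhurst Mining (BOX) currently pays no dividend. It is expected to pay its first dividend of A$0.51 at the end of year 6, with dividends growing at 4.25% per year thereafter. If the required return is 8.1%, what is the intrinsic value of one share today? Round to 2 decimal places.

A$8.97

Deferred-dividend DDM. At t=5 the remaining stream is a growing perpetuity with first payment D_6 = 0.51.
V_5 = D_6/(r−g) = 0.51/(0.081−0.0425) = 13.2468
P₀ = V_5/(1+r)^5 = 13.2468/(1+0.081)^5 = 8.9739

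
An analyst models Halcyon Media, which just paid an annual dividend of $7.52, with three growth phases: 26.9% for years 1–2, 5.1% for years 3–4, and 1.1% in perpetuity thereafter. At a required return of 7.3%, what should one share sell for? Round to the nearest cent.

$204.36

Three-stage DDM. Project D₁…D_4; terminal Gordon value at t=4 with g = 0.011; discount at r = 0.073.
D_1 = 9.5429
D_2 = 12.1099
D_3 = 12.7275
D_4 = 13.3766
TV_4 = 13.5238/(0.073−0.011) = 218.1253
P₀ = Σ Dₜ/(1+r)ᵗ + TV_4/(1+r)^4 = 204.3592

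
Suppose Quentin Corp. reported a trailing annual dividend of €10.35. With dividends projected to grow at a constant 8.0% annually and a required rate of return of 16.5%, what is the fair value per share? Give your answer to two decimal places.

€131.51

Gordon growth model: P₀ = D₁/(r − g). D₁ = 10.35 × (1 + 0.08) = 11.1780.
P₀ = 11.1780 / (0.165 − 0.08) = 11.1780 / 0.085 = 131.5059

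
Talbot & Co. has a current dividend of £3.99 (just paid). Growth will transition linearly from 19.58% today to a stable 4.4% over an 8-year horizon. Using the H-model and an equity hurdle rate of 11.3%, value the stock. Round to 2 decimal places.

£95.48

H-model: P₀ = D₀[(1+g_L) + H(g_S−g_L)]/(r−g_L), with H = 8/2 = 4.
P₀ = 3.99 × [(1+0.044) + 4×(0.1958−0.044)] / (0.113−0.044)
   = 3.99 × 1.6512 / 0.069 = 95.4824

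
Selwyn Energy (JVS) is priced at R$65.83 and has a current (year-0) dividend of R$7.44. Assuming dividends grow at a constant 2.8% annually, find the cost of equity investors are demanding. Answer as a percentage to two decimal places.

Rearranging the constant-growth DDM: r = D₁/P₀ + g.
D₁ = 7.44 × (1 + 0.028) = 7.6483.
r = 7.6483 / 65.83 + 0.028 = 0.11618 + 0.028 = 0.14418

14.42%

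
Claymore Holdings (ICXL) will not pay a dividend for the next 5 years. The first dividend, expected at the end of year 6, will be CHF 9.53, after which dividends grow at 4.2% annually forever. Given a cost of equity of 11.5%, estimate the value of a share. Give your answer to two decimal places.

CHF 75.75

Deferred-dividend DDM. At t=5 the remaining stream is a growing perpetuity with first payment D_6 = 9.53.
V_5 = D_6/(r−g) = 9.53/(0.115−0.042) = 130.5479
P₀ = V_5/(1+r)^5 = 130.5479/(1+0.115)^5 = 75.7523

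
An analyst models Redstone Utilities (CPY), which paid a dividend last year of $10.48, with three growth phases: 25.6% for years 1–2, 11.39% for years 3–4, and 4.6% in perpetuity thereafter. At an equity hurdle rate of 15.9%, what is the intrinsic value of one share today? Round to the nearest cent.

$152.09

Three-stage DDM. Project D₁…D_4; terminal Gordon value at t=4 with g = 0.046; discount at r = 0.159.
D_1 = 13.1629
D_2 = 16.5326
D_3 = 18.4156
D_4 = 20.5132
TV_4 = 21.4568/(0.159−0.046) = 189.8831
P₀ = Σ Dₜ/(1+r)ᵗ + TV_4/(1+r)^4 = 152.0949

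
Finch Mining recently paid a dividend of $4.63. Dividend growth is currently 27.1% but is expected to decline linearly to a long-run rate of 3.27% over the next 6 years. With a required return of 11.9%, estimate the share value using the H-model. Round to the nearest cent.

H-model: P₀ = D₀[(1+g_L) + H(g_S−g_L)]/(r−g_L), with H = 6/2 = 3.
P₀ = 4.63 × [(1+0.0327) + 3×(0.271−0.0327)] / (0.119−0.0327)
   = 4.63 × 1.7476 / 0.0863 = 93.7588

$93.76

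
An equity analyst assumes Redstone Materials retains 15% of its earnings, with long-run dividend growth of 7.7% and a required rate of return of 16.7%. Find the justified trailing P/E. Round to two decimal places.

Payout ratio b = 1 − 0.15 = 0.85.
Justified trailing P/E = b(1+g)/(r−g) = 0.85×(1+0.077)/(0.167−0.077) = 10.1717

10.17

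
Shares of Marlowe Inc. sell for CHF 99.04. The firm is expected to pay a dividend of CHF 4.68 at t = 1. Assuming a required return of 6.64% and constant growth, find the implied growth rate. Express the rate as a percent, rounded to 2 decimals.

1.91%

From P₀ = D₁/(r − g), the implied growth is g = r − D₁/P₀.
g = 0.0664 − 4.68/99.04 = 0.0664 − 0.04725 = 0.01915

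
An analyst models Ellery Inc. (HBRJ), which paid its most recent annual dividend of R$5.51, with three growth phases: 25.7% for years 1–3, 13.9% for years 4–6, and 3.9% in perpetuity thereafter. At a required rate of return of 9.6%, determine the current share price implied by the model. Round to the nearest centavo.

R$218.89

Three-stage DDM. Project D₁…D_6; terminal Gordon value at t=6 with g = 0.039; discount at r = 0.096.
D_1 = 6.9261
D_2 = 8.7061
D_3 = 10.9435
D_4 = 12.4647
D_5 = 14.1973
D_6 = 16.1707
TV_6 = 16.8013/(0.096−0.039) = 294.7605
P₀ = Σ Dₜ/(1+r)ᵗ + TV_6/(1+r)^6 = 218.8866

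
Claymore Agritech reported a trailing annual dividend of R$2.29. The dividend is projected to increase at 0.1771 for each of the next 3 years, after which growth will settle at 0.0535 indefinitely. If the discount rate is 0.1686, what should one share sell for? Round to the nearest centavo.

Two-stage DDM. Project D₁…D_3 at 0.1771, terminal growth 0.0535, discount at r = 0.1686.
D_1 = 2.6956
D_2 = 3.1729
D_3 = 3.7349
Terminal value at t=3: TV = D_4/(r−g) = 3.9347/(0.1686−0.0535) = 34.1849
P₀ = 2.6956/(1+0.1686)^1 + 3.1729/(1+0.1686)^2 + 3.7349/(1+0.1686)^3 + 34.1849/(1+0.1686)^3 = 28.3913

R$28.39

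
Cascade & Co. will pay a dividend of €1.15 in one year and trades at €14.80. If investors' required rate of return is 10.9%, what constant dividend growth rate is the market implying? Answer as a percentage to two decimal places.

From P₀ = D₁/(r − g), the implied growth is g = r − D₁/P₀.
g = 0.109 − 1.15/14.80 = 0.109 − 0.07770 = 0.03130

3.13%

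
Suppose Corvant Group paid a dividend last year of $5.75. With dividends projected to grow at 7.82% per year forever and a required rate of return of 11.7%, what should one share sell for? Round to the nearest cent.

Gordon growth model: P₀ = D₁/(r − g). D₁ = 5.75 × (1 + 0.0782) = 6.1997.
P₀ = 6.1997 / (0.117 − 0.0782) = 6.1997 / 0.0388 = 159.7848

$159.78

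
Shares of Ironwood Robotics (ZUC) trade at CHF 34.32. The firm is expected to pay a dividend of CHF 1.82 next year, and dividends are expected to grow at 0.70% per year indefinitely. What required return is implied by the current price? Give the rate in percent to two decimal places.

6.00%

Rearranging the constant-growth DDM: r = D₁/P₀ + g.
r = 1.8200 / 34.32 + 0.007 = 0.05303 + 0.007 = 0.06003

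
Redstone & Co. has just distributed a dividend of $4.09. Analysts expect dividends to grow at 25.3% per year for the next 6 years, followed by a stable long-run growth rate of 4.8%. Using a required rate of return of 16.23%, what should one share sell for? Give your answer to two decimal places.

Two-stage DDM. Project D₁…D_6 at 0.253, terminal growth 0.048, discount at r = 0.1623.
D_1 = 5.1248
D_2 = 6.4213
D_3 = 8.0459
D_4 = 10.0816
D_5 = 12.6322
D_6 = 15.8281
Terminal value at t=6: TV = D_7/(r−g) = 16.5879/(0.1623−0.048) = 145.1259
P₀ = 5.1248/(1+0.1623)^1 + 6.4213/(1+0.1623)^2 + 8.0459/(1+0.1623)^3 + 10.0816/(1+0.1623)^4 + 12.6322/(1+0.1623)^5 + 15.8281/(1+0.1623)^6 + 145.1259/(1+0.1623)^6 = 91.0475

$91.05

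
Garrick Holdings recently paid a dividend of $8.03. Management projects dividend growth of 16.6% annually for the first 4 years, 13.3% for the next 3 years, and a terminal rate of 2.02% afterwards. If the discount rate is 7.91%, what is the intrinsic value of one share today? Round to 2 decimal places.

$294.81

Three-stage DDM. Project D₁…D_7; terminal Gordon value at t=7 with g = 0.0202; discount at r = 0.0791.
D_1 = 9.3630
D_2 = 10.9172
D_3 = 12.7295
D_4 = 14.8426
D_5 = 16.8167
D_6 = 19.0533
D_7 = 21.5874
TV_7 = 22.0234/(0.0791−0.0202) = 373.9121
P₀ = Σ Dₜ/(1+r)ᵗ + TV_7/(1+r)^7 = 294.8094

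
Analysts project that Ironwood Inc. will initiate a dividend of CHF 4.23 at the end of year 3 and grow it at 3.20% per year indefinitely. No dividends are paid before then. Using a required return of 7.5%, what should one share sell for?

CHF 85.12

Deferred-dividend DDM. At t=2 the remaining stream is a growing perpetuity with first payment D_3 = 4.23.
V_2 = D_3/(r−g) = 4.23/(0.075−0.032) = 98.3721
P₀ = V_2/(1+r)^2 = 98.3721/(1+0.075)^2 = 85.1246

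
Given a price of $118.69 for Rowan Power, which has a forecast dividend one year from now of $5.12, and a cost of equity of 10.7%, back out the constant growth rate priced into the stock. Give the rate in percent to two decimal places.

6.39%

From P₀ = D₁/(r − g), the implied growth is g = r − D₁/P₀.
g = 0.107 − 5.12/118.69 = 0.107 − 0.04314 = 0.06386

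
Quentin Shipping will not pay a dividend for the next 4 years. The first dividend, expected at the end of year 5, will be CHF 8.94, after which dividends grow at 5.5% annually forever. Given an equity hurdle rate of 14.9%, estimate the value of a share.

CHF 54.57

Deferred-dividend DDM. At t=4 the remaining stream is a growing perpetuity with first payment D_5 = 8.94.
V_4 = D_5/(r−g) = 8.94/(0.149−0.055) = 95.1064
P₀ = V_4/(1+r)^4 = 95.1064/(1+0.149)^4 = 54.5669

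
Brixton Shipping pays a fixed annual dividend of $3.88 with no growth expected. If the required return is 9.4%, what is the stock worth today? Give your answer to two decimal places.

Zero-growth DDM (perpetuity): P₀ = D/r = 3.88 / 0.094 = 41.2766

$41.28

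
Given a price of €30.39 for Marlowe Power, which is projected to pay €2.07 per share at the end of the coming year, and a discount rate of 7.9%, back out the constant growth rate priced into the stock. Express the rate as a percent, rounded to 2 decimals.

1.09%

From P₀ = D₁/(r − g), the implied growth is g = r − D₁/P₀.
g = 0.079 − 2.07/30.39 = 0.079 − 0.06811 = 0.01089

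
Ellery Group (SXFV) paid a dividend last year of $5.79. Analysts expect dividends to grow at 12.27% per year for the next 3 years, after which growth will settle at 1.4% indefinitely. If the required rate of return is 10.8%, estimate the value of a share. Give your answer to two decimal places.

$82.81

Two-stage DDM. Project D₁…D_3 at 0.1227, terminal growth 0.014, discount at r = 0.108.
D_1 = 6.5004
D_2 = 7.2980
D_3 = 8.1935
Terminal value at t=3: TV = D_4/(r−g) = 8.3082/(0.108−0.014) = 88.3853
P₀ = 6.5004/(1+0.108)^1 + 7.2980/(1+0.108)^2 + 8.1935/(1+0.108)^3 + 88.3853/(1+0.108)^3 = 82.8121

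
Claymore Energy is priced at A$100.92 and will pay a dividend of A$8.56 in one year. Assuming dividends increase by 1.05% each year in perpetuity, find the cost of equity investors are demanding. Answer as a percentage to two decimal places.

Rearranging the constant-growth DDM: r = D₁/P₀ + g.
r = 8.5600 / 100.92 + 0.0105 = 0.08482 + 0.0105 = 0.09532

9.53%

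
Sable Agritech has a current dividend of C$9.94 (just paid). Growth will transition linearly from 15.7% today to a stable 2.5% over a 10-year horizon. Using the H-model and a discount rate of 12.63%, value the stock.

H-model: P₀ = D₀[(1+g_L) + H(g_S−g_L)]/(r−g_L), with H = 10/2 = 5.
P₀ = 9.94 × [(1+0.025) + 5×(0.157−0.025)] / (0.1263−0.025)
   = 9.94 × 1.6850 / 0.1013 = 165.3396

C$165.34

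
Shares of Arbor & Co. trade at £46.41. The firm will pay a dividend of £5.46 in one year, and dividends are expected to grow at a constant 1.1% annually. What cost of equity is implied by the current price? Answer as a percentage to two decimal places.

Rearranging the constant-growth DDM: r = D₁/P₀ + g.
r = 5.4600 / 46.41 + 0.011 = 0.11765 + 0.011 = 0.12865

12.86%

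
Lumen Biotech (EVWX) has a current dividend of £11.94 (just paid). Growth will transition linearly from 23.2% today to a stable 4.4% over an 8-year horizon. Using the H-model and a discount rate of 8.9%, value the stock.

H-model: P₀ = D₀[(1+g_L) + H(g_S−g_L)]/(r−g_L), with H = 8/2 = 4.
P₀ = 11.94 × [(1+0.044) + 4×(0.232−0.044)] / (0.089−0.044)
   = 11.94 × 1.7960 / 0.045 = 476.5387

£476.54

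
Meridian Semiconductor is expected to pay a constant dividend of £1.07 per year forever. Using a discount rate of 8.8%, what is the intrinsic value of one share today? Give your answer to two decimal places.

Zero-growth DDM (perpetuity): P₀ = D/r = 1.07 / 0.088 = 12.1591

£12.16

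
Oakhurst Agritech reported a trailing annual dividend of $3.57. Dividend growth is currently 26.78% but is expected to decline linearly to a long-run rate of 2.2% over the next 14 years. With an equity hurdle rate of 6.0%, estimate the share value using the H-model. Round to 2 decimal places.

H-model: P₀ = D₀[(1+g_L) + H(g_S−g_L)]/(r−g_L), with H = 14/2 = 7.
P₀ = 3.57 × [(1+0.022) + 7×(0.2678−0.022)] / (0.06−0.022)
   = 3.57 × 2.7426 / 0.038 = 257.6601

$257.66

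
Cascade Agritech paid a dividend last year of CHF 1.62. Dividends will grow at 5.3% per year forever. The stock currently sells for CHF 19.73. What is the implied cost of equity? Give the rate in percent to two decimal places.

13.95%

Rearranging the constant-growth DDM: r = D₁/P₀ + g.
D₁ = 1.62 × (1 + 0.053) = 1.7059.
r = 1.7059 / 19.73 + 0.053 = 0.08646 + 0.053 = 0.13946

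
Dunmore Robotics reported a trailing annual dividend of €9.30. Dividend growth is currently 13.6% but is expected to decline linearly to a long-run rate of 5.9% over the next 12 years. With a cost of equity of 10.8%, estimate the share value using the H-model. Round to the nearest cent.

€288.68

H-model: P₀ = D₀[(1+g_L) + H(g_S−g_L)]/(r−g_L), with H = 12/2 = 6.
P₀ = 9.30 × [(1+0.059) + 6×(0.136−0.059)] / (0.108−0.059)
   = 9.30 × 1.5210 / 0.049 = 288.6796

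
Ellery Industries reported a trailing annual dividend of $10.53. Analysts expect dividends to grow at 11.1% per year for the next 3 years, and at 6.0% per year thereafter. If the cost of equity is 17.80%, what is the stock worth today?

Two-stage DDM. Project D₁…D_3 at 0.111, terminal growth 0.06, discount at r = 0.178.
D_1 = 11.6988
D_2 = 12.9974
D_3 = 14.4401
Terminal value at t=3: TV = D_4/(r−g) = 15.3065/(0.178−0.06) = 129.7163
P₀ = 11.6988/(1+0.178)^1 + 12.9974/(1+0.178)^2 + 14.4401/(1+0.178)^3 + 129.7163/(1+0.178)^3 = 107.4830

$107.48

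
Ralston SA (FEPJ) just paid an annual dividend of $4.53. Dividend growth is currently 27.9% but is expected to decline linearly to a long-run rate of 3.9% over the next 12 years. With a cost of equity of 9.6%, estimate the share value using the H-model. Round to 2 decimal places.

$197.02

H-model: P₀ = D₀[(1+g_L) + H(g_S−g_L)]/(r−g_L), with H = 12/2 = 6.
P₀ = 4.53 × [(1+0.039) + 6×(0.279−0.039)] / (0.096−0.039)
   = 4.53 × 2.4790 / 0.057 = 197.0153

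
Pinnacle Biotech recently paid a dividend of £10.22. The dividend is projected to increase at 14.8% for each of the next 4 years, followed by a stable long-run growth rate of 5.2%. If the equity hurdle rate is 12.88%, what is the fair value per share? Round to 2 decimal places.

£192.41

Two-stage DDM. Project D₁…D_4 at 0.148, terminal growth 0.052, discount at r = 0.1288.
D_1 = 11.7326
D_2 = 13.4690
D_3 = 15.4624
D_4 = 17.7508
Terminal value at t=4: TV = D_5/(r−g) = 18.6739/(0.1288−0.052) = 243.1493
P₀ = 11.7326/(1+0.1288)^1 + 13.4690/(1+0.1288)^2 + 15.4624/(1+0.1288)^3 + 17.7508/(1+0.1288)^4 + 243.1493/(1+0.1288)^4 = 192.4113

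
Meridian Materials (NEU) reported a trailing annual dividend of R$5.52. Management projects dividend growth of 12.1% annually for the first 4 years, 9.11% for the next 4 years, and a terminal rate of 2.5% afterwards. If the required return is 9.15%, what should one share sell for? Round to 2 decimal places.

Three-stage DDM. Project D₁…D_8; terminal Gordon value at t=8 with g = 0.025; discount at r = 0.0915.
D_1 = 6.1879
D_2 = 6.9367
D_3 = 7.7760
D_4 = 8.7169
D_5 = 9.5110
D_6 = 10.3774
D_7 = 11.3228
D_8 = 12.3543
TV_8 = 12.6632/(0.0915−0.025) = 190.4241
P₀ = Σ Dₜ/(1+r)ᵗ + TV_8/(1+r)^8 = 142.6776

R$142.68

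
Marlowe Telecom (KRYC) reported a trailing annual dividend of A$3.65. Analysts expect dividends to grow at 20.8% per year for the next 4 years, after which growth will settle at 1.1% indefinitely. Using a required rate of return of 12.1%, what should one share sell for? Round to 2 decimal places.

Two-stage DDM. Project D₁…D_4 at 0.208, terminal growth 0.011, discount at r = 0.121.
D_1 = 4.4092
D_2 = 5.3263
D_3 = 6.4342
D_4 = 7.7725
Terminal value at t=4: TV = D_5/(r−g) = 7.8580/(0.121−0.011) = 71.4363
P₀ = 4.4092/(1+0.121)^1 + 5.3263/(1+0.121)^2 + 6.4342/(1+0.121)^3 + 7.7725/(1+0.121)^4 + 71.4363/(1+0.121)^4 = 62.8985

A$62.90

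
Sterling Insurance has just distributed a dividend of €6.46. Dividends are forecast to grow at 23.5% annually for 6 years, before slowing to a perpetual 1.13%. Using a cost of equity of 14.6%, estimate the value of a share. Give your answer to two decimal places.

Two-stage DDM. Project D₁…D_6 at 0.235, terminal growth 0.0113, discount at r = 0.146.
D_1 = 7.9781
D_2 = 9.8530
D_3 = 12.1684
D_4 = 15.0280
D_5 = 18.5595
D_6 = 22.9210
Terminal value at t=6: TV = D_7/(r−g) = 23.1800/(0.146−0.0113) = 172.0864
P₀ = 7.9781/(1+0.146)^1 + 9.8530/(1+0.146)^2 + 12.1684/(1+0.146)^3 + 15.0280/(1+0.146)^4 + 18.5595/(1+0.146)^5 + 22.9210/(1+0.146)^6 + 172.0864/(1+0.146)^6 = 126.7396

€126.74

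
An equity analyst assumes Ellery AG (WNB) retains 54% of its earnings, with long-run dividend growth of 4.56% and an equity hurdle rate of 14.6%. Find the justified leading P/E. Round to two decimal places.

Payout ratio b = 1 − 0.54 = 0.46.
Justified leading P/E = b/(r−g) = 0.46/(0.146−0.0456) = 4.5817

4.58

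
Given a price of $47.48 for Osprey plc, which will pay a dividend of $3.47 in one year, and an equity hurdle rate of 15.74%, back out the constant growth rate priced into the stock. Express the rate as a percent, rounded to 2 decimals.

From P₀ = D₁/(r − g), the implied growth is g = r − D₁/P₀.
g = 0.1574 − 3.47/47.48 = 0.1574 − 0.07308 = 0.08432

8.43%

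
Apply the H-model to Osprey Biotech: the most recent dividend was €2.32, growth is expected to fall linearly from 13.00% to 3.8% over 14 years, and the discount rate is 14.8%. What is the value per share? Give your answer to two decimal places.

€35.47

H-model: P₀ = D₀[(1+g_L) + H(g_S−g_L)]/(r−g_L), with H = 14/2 = 7.
P₀ = 2.32 × [(1+0.038) + 7×(0.13−0.038)] / (0.148−0.038)
   = 2.32 × 1.6820 / 0.11 = 35.4749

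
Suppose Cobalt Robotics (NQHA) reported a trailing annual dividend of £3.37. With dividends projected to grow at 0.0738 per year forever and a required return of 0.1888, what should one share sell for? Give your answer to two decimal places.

£31.47

Gordon growth model: P₀ = D₁/(r − g). D₁ = 3.37 × (1 + 0.0738) = 3.6187.
P₀ = 3.6187 / (0.1888 − 0.0738) = 3.6187 / 0.115 = 31.4670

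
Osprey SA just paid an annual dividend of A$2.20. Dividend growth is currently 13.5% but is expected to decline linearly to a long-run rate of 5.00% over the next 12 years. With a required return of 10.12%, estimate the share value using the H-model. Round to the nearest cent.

A$67.03

H-model: P₀ = D₀[(1+g_L) + H(g_S−g_L)]/(r−g_L), with H = 12/2 = 6.
P₀ = 2.20 × [(1+0.05) + 6×(0.135−0.05)] / (0.1012−0.05)
   = 2.20 × 1.5600 / 0.0512 = 67.0313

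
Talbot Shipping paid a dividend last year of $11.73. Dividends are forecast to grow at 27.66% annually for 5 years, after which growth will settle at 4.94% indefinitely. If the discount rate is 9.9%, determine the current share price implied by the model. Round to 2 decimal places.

Two-stage DDM. Project D₁…D_5 at 0.2766, terminal growth 0.0494, discount at r = 0.099.
D_1 = 14.9745
D_2 = 19.1165
D_3 = 24.4041
D_4 = 31.1543
D_5 = 39.7715
Terminal value at t=5: TV = D_6/(r−g) = 41.7362/(0.099−0.0494) = 841.4564
P₀ = 14.9745/(1+0.099)^1 + 19.1165/(1+0.099)^2 + 24.4041/(1+0.099)^3 + 31.1543/(1+0.099)^4 + 39.7715/(1+0.099)^5 + 841.4564/(1+0.099)^5 = 618.8618

$618.86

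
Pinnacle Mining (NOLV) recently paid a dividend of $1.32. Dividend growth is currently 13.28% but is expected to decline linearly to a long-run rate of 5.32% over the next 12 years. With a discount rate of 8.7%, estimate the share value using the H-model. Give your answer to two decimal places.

$59.78

H-model: P₀ = D₀[(1+g_L) + H(g_S−g_L)]/(r−g_L), with H = 12/2 = 6.
P₀ = 1.32 × [(1+0.0532) + 6×(0.1328−0.0532)] / (0.087−0.0532)
   = 1.32 × 1.5308 / 0.0338 = 59.7827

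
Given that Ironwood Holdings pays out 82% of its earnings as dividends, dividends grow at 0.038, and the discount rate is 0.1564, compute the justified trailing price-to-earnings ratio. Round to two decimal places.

Justified trailing P/E = b(1+g)/(r−g) = 0.82×(1+0.038)/(0.1564−0.038) = 7.1889

7.19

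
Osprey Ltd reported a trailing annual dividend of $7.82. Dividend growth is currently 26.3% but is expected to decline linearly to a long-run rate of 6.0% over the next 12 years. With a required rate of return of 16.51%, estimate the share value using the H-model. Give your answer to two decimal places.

H-model: P₀ = D₀[(1+g_L) + H(g_S−g_L)]/(r−g_L), with H = 12/2 = 6.
P₀ = 7.82 × [(1+0.06) + 6×(0.263−0.06)] / (0.1651−0.06)
   = 7.82 × 2.2780 / 0.1051 = 169.4953

$169.50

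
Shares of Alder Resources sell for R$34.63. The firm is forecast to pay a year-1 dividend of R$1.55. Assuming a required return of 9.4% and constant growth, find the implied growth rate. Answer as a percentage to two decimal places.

4.92%

From P₀ = D₁/(r − g), the implied growth is g = r − D₁/P₀.
g = 0.094 − 1.55/34.63 = 0.094 − 0.04476 = 0.04924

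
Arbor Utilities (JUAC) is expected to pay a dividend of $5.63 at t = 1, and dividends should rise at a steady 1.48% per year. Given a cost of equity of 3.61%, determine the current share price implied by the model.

$264.32

Gordon growth model: P₀ = D₁/(r − g), with D₁ = 5.63 given directly.
P₀ = 5.6300 / (0.0361 − 0.0148) = 5.6300 / 0.0213 = 264.3192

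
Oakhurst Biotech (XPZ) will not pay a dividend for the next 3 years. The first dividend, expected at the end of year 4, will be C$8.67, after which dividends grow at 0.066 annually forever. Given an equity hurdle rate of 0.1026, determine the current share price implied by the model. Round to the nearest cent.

Deferred-dividend DDM. At t=3 the remaining stream is a growing perpetuity with first payment D_4 = 8.67.
V_3 = D_4/(r−g) = 8.67/(0.1026−0.066) = 236.8852
P₀ = V_3/(1+r)^3 = 236.8852/(1+0.1026)^3 = 176.7193

C$176.72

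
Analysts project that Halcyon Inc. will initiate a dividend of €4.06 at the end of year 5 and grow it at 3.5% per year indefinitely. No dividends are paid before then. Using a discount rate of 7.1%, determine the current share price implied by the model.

Deferred-dividend DDM. At t=4 the remaining stream is a growing perpetuity with first payment D_5 = 4.06.
V_4 = D_5/(r−g) = 4.06/(0.071−0.035) = 112.7778
P₀ = V_4/(1+r)^4 = 112.7778/(1+0.071)^4 = 85.7167

€85.72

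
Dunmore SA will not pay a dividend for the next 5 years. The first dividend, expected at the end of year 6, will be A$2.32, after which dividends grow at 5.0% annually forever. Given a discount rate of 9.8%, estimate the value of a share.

Deferred-dividend DDM. At t=5 the remaining stream is a growing perpetuity with first payment D_6 = 2.32.
V_5 = D_6/(r−g) = 2.32/(0.098−0.05) = 48.3333
P₀ = V_5/(1+r)^5 = 48.3333/(1+0.098)^5 = 30.2855

A$30.29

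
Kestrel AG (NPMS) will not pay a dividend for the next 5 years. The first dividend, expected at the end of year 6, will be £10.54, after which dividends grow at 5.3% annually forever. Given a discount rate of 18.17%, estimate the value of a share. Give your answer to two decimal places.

Deferred-dividend DDM. At t=5 the remaining stream is a growing perpetuity with first payment D_6 = 10.54.
V_5 = D_6/(r−g) = 10.54/(0.1817−0.053) = 81.8959
P₀ = V_5/(1+r)^5 = 81.8959/(1+0.1817)^5 = 35.5407

£35.54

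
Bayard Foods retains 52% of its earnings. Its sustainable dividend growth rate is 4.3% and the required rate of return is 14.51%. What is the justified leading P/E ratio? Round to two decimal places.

Payout ratio b = 1 − 0.52 = 0.48.
Justified leading P/E = b/(r−g) = 0.48/(0.1451−0.043) = 4.7013

4.70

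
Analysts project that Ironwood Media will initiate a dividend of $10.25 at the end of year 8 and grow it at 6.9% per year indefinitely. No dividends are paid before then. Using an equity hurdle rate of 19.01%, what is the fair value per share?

Deferred-dividend DDM. At t=7 the remaining stream is a growing perpetuity with first payment D_8 = 10.25.
V_7 = D_8/(r−g) = 10.25/(0.1901−0.069) = 84.6408
P₀ = V_7/(1+r)^7 = 84.6408/(1+0.1901)^7 = 25.0320

$25.03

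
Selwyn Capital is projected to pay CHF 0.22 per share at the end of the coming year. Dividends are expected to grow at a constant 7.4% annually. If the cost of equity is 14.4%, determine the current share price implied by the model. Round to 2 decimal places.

Gordon growth model: P₀ = D₁/(r − g), with D₁ = 0.22 given directly.
P₀ = 0.2200 / (0.144 − 0.074) = 0.2200 / 0.07 = 3.1429

CHF 3.14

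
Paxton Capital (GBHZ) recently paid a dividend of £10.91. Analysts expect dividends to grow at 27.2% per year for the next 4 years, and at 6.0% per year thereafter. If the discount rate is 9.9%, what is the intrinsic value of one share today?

£595.87

Two-stage DDM. Project D₁…D_4 at 0.272, terminal growth 0.06, discount at r = 0.099.
D_1 = 13.8775
D_2 = 17.6522
D_3 = 22.4536
D_4 = 28.5610
Terminal value at t=4: TV = D_5/(r−g) = 30.2746/(0.099−0.06) = 776.2730
P₀ = 13.8775/(1+0.099)^1 + 17.6522/(1+0.099)^2 + 22.4536/(1+0.099)^3 + 28.5610/(1+0.099)^4 + 776.2730/(1+0.099)^4 = 595.8743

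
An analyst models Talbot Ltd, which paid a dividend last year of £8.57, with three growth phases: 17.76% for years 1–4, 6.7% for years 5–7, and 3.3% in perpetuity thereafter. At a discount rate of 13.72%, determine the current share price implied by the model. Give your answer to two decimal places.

Three-stage DDM. Project D₁…D_7; terminal Gordon value at t=7 with g = 0.033; discount at r = 0.1372.
D_1 = 10.0920
D_2 = 11.8844
D_3 = 13.9950
D_4 = 16.4806
D_5 = 17.5848
D_6 = 18.7629
D_7 = 20.0201
TV_7 = 20.6807/(0.1372−0.033) = 198.4714
P₀ = Σ Dₜ/(1+r)ᵗ + TV_7/(1+r)^7 = 144.1893

£144.19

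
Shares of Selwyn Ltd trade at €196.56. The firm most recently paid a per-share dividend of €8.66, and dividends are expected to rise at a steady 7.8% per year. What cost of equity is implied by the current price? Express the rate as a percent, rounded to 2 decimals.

12.55%

Rearranging the constant-growth DDM: r = D₁/P₀ + g.
D₁ = 8.66 × (1 + 0.078) = 9.3355.
r = 9.3355 / 196.56 + 0.078 = 0.04749 + 0.078 = 0.12549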